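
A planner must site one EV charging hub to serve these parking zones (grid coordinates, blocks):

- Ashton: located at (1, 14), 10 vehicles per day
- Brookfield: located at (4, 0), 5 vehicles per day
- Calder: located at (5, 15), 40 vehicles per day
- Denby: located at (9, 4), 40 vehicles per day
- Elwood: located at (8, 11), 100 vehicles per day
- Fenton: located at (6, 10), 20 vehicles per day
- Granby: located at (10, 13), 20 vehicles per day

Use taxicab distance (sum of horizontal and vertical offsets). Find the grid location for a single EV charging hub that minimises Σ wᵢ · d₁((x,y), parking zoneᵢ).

(8, 11)

Manhattan distance separates: Σwᵢ(|x−xᵢ|+|y−yᵢ|) = Σwᵢ|x−xᵢ| + Σwᵢ|y−yᵢ|, so x and y are optimised independently as 1-D weighted medians.
Total weight W = 235; half = 117.5.
x-coordinate, sorted with cumulative weight:
  x=1 (Ashton, w=10) cum 10
  x=4 (Brookfield, w=5) cum 15
  x=5 (Calder, w=40) cum 55
  x=6 (Fenton, w=20) cum 75
  x=8 (Elwood, w=100) cum 175  ← median
  x=9 (Denby, w=40) cum 215
  x=10 (Granby, w=20) cum 235
⇒ x* = 8
y-coordinate, sorted with cumulative weight:
  y=0 (Brookfield, w=5) cum 5
  y=4 (Denby, w=40) cum 45
  y=10 (Fenton, w=20) cum 65
  y=11 (Elwood, w=100) cum 165  ← median
  y=13 (Granby, w=20) cum 185
  y=14 (Ashton, w=10) cum 195
  y=15 (Calder, w=40) cum 235
⇒ y* = 11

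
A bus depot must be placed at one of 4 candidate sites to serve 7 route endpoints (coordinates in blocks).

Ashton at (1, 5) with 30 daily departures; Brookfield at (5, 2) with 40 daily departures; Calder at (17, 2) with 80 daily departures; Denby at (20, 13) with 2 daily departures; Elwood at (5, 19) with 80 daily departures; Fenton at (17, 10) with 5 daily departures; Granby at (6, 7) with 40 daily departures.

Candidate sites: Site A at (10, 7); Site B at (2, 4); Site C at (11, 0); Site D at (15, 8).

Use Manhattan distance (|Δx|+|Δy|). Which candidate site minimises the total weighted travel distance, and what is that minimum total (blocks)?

Site A, total 3292 blocks

Total weighted distance at each candidate:
  Site A (10, 7): total = 3292
  Site B (2, 4): total = 3499
  Site C (11, 0): total = 4014
  Site D (15, 8): total = 3910
Minimum is at Site A with total 3292 blocks.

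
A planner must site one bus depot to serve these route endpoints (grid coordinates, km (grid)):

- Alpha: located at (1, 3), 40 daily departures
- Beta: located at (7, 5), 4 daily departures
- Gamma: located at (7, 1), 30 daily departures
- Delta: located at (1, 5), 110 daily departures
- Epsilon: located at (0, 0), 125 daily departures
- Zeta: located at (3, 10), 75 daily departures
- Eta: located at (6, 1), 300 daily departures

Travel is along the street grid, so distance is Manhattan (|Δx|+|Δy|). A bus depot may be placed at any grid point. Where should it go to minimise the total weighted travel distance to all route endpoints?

(3, 1)

Manhattan distance separates: Σwᵢ(|x−xᵢ|+|y−yᵢ|) = Σwᵢ|x−xᵢ| + Σwᵢ|y−yᵢ|, so x and y are optimised independently as 1-D weighted medians.
Total weight W = 684; half = 342.
x-coordinate, sorted with cumulative weight:
  x=0 (Epsilon, w=125) cum 125
  x=1 (Alpha, w=40) cum 165
  x=1 (Delta, w=110) cum 275
  x=3 (Zeta, w=75) cum 350  ← median
  x=6 (Eta, w=300) cum 650
  x=7 (Beta, w=4) cum 654
  x=7 (Gamma, w=30) cum 684
⇒ x* = 3
y-coordinate, sorted with cumulative weight:
  y=0 (Epsilon, w=125) cum 125
  y=1 (Gamma, w=30) cum 155
  y=1 (Eta, w=300) cum 455  ← median
  y=3 (Alpha, w=40) cum 495
  y=5 (Beta, w=4) cum 499
  y=5 (Delta, w=110) cum 609
  y=10 (Zeta, w=75) cum 684
⇒ y* = 1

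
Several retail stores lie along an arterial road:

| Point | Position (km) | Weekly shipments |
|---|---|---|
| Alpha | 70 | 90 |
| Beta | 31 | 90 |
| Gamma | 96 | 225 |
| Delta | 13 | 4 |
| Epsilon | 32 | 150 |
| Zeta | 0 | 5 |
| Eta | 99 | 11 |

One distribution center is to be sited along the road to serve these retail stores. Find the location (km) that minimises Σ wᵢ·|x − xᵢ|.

x = 70

For a sum of weighted absolute distances on a line, the optimum is the weighted median (not the mean). Total weight W = 575; half-weight = 287.5.
Sort by position and accumulate weight:
  km 0 (Zeta, w=5) → cum 5
  km 13 (Delta, w=4) → cum 9
  km 31 (Beta, w=90) → cum 99
  km 32 (Epsilon, w=150) → cum 249
  km 70 (Alpha, w=90) → cum 339  ≥ 287.5 → median here
  km 96 (Gamma, w=225) → cum 564
  km 99 (Eta, w=11) → cum 575
Optimal location: km 70.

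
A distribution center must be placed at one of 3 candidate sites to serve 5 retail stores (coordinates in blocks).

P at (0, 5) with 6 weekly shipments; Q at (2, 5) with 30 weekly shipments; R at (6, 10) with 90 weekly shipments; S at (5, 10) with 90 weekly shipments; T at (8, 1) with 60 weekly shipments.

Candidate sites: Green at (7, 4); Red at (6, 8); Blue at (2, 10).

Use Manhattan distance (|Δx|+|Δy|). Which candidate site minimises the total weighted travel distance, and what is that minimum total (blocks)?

Total weighted distance at each candidate:
  Green (7, 4): total = 1818
  Red (6, 8): total = 1254
  Blue (2, 10): total = 1722
Minimum is at Red with total 1254 blocks.

Red, total 1254 blocks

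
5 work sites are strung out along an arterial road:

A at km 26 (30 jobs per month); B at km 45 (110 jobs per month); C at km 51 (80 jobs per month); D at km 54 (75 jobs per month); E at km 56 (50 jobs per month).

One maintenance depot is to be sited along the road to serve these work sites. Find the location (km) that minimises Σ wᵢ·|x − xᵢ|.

For a sum of weighted absolute distances on a line, the optimum is the weighted median (not the mean). Total weight W = 345; half-weight = 172.5.
Sort by position and accumulate weight:
  km 26 (A, w=30) → cum 30
  km 45 (B, w=110) → cum 140
  km 51 (C, w=80) → cum 220  ≥ 172.5 → median here
  km 54 (D, w=75) → cum 295
  km 56 (E, w=50) → cum 345
Optimal location: km 51.

x = 51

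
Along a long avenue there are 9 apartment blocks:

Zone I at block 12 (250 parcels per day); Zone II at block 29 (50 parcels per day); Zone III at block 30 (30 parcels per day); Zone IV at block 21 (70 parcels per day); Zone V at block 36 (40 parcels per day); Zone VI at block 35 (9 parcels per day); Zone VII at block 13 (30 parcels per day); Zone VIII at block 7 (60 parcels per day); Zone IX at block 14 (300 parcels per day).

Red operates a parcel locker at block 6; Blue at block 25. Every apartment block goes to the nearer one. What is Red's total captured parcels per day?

The indifferent point is the midpoint (6+25)/2 = 15.5; apartment blocks left of it (closer to Red at 6) go to Red, those right go to Blue.
  Zone VIII at 7 (w=60) → Red
  Zone I at 12 (w=250) → Red
  Zone VII at 13 (w=30) → Red
  Zone IX at 14 (w=300) → Red
  Zone IV at 21 (w=70) → Blue
  Zone II at 29 (w=50) → Blue
  Zone III at 30 (w=30) → Blue
  Zone VI at 35 (w=9) → Blue
  Zone V at 36 (w=40) → Blue
Red captures 640; Blue captures 199.

640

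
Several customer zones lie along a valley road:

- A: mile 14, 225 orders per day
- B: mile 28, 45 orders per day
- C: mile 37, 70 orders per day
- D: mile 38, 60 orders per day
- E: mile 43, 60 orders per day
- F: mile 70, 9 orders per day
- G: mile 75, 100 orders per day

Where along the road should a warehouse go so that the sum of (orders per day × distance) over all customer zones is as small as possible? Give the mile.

x = 37

For a sum of weighted absolute distances on a line, the optimum is the weighted median (not the mean). Total weight W = 569; half-weight = 284.5.
Sort by position and accumulate weight:
  mile 14 (A, w=225) → cum 225
  mile 28 (B, w=45) → cum 270
  mile 37 (C, w=70) → cum 340  ≥ 284.5 → median here
  mile 38 (D, w=60) → cum 400
  mile 43 (E, w=60) → cum 460
  mile 70 (F, w=9) → cum 469
  mile 75 (G, w=100) → cum 569
Optimal location: mile 37.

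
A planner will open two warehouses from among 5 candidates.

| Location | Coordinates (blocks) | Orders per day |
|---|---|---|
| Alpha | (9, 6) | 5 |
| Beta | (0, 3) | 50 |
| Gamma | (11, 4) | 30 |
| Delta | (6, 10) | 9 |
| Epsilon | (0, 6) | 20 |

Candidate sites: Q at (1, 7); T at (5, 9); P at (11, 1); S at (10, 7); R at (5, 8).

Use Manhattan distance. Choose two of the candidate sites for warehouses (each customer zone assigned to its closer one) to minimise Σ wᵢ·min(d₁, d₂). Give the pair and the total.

Evaluate every pair (each demand assigned to the nearer of the two):
  {Q, S}: total = 483
  {Q, P}: total = 487
  {Q, R}: total = 647
  {Q, T}: total = 673
  {P, R}: total = 787
  {S, R}: total = 797
  {T, P}: total = 853
  {T, S}: total = 858
  {T, R}: total = 988
  {P, S}: total = 1033
Best pair: {Q, S} with total 483.

{Q, S}, total 483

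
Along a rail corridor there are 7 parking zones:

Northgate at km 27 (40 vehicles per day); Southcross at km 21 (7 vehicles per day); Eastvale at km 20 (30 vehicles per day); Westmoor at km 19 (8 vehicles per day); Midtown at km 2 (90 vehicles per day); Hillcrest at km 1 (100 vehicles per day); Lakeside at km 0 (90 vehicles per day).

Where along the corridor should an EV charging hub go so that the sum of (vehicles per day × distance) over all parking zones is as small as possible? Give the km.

For a sum of weighted absolute distances on a line, the optimum is the weighted median (not the mean). Total weight W = 365; half-weight = 182.5.
Sort by position and accumulate weight:
  km 0 (Lakeside, w=90) → cum 90
  km 1 (Hillcrest, w=100) → cum 190  ≥ 182.5 → median here
  km 2 (Midtown, w=90) → cum 280
  km 19 (Westmoor, w=8) → cum 288
  km 20 (Eastvale, w=30) → cum 318
  km 21 (Southcross, w=7) → cum 325
  km 27 (Northgate, w=40) → cum 365
Optimal location: km 1.

x = 1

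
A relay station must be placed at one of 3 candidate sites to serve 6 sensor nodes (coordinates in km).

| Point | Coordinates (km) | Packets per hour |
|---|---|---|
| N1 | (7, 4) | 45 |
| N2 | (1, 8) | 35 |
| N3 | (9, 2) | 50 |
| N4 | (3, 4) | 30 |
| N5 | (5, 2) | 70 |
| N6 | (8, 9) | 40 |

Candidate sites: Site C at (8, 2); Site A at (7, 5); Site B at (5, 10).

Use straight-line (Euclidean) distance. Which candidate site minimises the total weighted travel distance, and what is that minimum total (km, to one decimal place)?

Site A, total 1001.1 km

Total weighted distance at each candidate:
  Site C (8, 2): total = 1124.9
  Site A (7, 5): total = 1001.1
  Site B (5, 10): total = 1764.6
Minimum is at Site A with total 1001.1 km.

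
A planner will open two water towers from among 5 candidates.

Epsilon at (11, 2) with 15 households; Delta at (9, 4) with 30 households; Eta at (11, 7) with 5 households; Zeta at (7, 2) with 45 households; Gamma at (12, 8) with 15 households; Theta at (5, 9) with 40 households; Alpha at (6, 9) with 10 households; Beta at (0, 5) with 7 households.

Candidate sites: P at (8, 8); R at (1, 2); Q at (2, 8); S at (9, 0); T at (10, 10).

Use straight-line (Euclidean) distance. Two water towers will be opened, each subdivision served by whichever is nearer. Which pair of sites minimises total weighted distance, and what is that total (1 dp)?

Evaluate every pair (each demand assigned to the nearer of the two):
  {P, S}: total = 574.2
  {Q, S}: total = 647.2
  {S, T}: total = 665.2
  {P, R}: total = 741.1
  {P, Q}: total = 747.9
  {P, T}: total = 764.9
  {R, S}: total = 884.9
  {R, T}: total = 899.0
  {Q, T}: total = 906.1
  {R, Q}: total = 1047.0
Best pair: {P, S} with total 574.2.

{P, S}, total 574.2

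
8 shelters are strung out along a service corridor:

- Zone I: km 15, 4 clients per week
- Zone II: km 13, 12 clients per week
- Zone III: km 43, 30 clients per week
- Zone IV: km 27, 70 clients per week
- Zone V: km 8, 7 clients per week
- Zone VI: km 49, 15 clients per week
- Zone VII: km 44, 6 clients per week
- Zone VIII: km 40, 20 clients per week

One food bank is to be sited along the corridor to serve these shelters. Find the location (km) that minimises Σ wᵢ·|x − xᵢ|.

For a sum of weighted absolute distances on a line, the optimum is the weighted median (not the mean). Total weight W = 164; half-weight = 82.
Sort by position and accumulate weight:
  km 8 (Zone V, w=7) → cum 7
  km 13 (Zone II, w=12) → cum 19
  km 15 (Zone I, w=4) → cum 23
  km 27 (Zone IV, w=70) → cum 93  ≥ 82 → median here
  km 40 (Zone VIII, w=20) → cum 113
  km 43 (Zone III, w=30) → cum 143
  km 44 (Zone VII, w=6) → cum 149
  km 49 (Zone VI, w=15) → cum 164
Optimal location: km 27.

x = 27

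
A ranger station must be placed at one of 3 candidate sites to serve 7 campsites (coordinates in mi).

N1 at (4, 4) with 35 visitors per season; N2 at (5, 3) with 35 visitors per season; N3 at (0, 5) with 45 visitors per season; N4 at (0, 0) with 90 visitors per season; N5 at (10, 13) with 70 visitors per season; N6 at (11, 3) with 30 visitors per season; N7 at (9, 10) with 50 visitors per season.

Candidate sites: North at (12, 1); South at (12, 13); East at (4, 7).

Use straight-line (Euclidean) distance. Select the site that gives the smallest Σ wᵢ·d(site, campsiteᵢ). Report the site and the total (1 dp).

East, total 2303.5 mi

Total weighted distance at each candidate:
  North (12, 1): total = 3599.8
  South (12, 13): total = 3743.6
  East (4, 7): total = 2303.5
Minimum is at East with total 2303.5 mi.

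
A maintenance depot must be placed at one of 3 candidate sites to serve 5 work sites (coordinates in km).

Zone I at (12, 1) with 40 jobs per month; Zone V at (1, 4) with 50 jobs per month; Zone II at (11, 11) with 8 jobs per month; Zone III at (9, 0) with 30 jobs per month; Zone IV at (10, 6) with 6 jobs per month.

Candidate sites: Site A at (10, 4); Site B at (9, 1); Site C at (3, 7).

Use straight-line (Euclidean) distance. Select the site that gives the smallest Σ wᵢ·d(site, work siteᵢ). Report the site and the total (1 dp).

Total weighted distance at each candidate:
  Site A (10, 4): total = 786.5
  Site B (9, 1): total = 689.4
  Site C (3, 7): total = 1003.5
Minimum is at Site B with total 689.4 km.

Site B, total 689.4 km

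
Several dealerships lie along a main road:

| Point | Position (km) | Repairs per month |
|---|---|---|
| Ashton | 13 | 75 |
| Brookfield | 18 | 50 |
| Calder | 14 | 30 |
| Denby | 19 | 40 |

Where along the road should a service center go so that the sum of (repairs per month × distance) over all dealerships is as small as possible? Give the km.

For a sum of weighted absolute distances on a line, the optimum is the weighted median (not the mean). Total weight W = 195; half-weight = 97.5.
Sort by position and accumulate weight:
  km 13 (Ashton, w=75) → cum 75
  km 14 (Calder, w=30) → cum 105  ≥ 97.5 → median here
  km 18 (Brookfield, w=50) → cum 155
  km 19 (Denby, w=40) → cum 195
Optimal location: km 14.

x = 14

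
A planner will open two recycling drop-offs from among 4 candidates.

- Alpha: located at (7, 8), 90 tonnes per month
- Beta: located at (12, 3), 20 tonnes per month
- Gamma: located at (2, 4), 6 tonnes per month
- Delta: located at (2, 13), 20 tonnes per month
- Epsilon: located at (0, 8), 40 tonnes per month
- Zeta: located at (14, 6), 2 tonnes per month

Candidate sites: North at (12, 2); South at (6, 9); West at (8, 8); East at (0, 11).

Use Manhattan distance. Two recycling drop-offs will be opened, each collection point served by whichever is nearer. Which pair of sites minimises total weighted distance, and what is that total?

Evaluate every pair (each demand assigned to the nearer of the two):
  {West, East}: total = 540
  {South, East}: total = 696
  {North, South}: total = 706
  {North, West}: total = 722
  {South, West}: total = 780
  {North, East}: total = 1186
Best pair: {West, East} with total 540.

{West, East}, total 540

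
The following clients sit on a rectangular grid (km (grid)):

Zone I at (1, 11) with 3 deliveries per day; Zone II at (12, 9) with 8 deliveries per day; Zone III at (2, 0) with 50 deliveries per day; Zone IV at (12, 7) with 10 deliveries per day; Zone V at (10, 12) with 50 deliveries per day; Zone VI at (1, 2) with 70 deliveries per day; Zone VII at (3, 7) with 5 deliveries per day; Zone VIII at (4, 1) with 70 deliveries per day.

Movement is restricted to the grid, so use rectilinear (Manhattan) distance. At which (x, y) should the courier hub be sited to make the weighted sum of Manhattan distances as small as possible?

Manhattan distance separates: Σwᵢ(|x−xᵢ|+|y−yᵢ|) = Σwᵢ|x−xᵢ| + Σwᵢ|y−yᵢ|, so x and y are optimised independently as 1-D weighted medians.
Total weight W = 266; half = 133.
x-coordinate, sorted with cumulative weight:
  x=1 (Zone I, w=3) cum 3
  x=1 (Zone VI, w=70) cum 73
  x=2 (Zone III, w=50) cum 123
  x=3 (Zone VII, w=5) cum 128
  x=4 (Zone VIII, w=70) cum 198  ← median
  x=10 (Zone V, w=50) cum 248
  x=12 (Zone II, w=8) cum 256
  x=12 (Zone IV, w=10) cum 266
⇒ x* = 4
y-coordinate, sorted with cumulative weight:
  y=0 (Zone III, w=50) cum 50
  y=1 (Zone VIII, w=70) cum 120
  y=2 (Zone VI, w=70) cum 190  ← median
  y=7 (Zone IV, w=10) cum 200
  y=7 (Zone VII, w=5) cum 205
  y=9 (Zone II, w=8) cum 213
  y=11 (Zone I, w=3) cum 216
  y=12 (Zone V, w=50) cum 266
⇒ y* = 2

(4, 2)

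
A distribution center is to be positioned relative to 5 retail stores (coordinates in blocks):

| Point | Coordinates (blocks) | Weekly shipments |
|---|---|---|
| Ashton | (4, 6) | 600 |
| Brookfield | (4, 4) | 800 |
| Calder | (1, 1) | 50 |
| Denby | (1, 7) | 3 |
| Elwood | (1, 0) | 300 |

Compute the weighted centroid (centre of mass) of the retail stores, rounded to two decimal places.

The minimiser of Σwᵢ‖p−pᵢ‖² is the weighted centroid p* = (Σwᵢpᵢ)/(Σwᵢ).
Σwᵢ = 1753.
Σwᵢxᵢ = 600·4 + 800·4 + 50·1 + 3·1 + 300·1 = 5953.
Σwᵢyᵢ = 600·6 + 800·4 + 50·1 + 3·7 + 300·0 = 6871.
x* = 5953/1753 = 3.40, y* = 6871/1753 = 3.92.

(3.40, 3.92)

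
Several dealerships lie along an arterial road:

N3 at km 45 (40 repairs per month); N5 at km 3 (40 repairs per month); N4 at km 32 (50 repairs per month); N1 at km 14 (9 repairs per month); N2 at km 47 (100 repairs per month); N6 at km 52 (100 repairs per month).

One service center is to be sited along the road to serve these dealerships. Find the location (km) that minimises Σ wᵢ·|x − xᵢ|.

x = 47

For a sum of weighted absolute distances on a line, the optimum is the weighted median (not the mean). Total weight W = 339; half-weight = 169.5.
Sort by position and accumulate weight:
  km 3 (N5, w=40) → cum 40
  km 14 (N1, w=9) → cum 49
  km 32 (N4, w=50) → cum 99
  km 45 (N3, w=40) → cum 139
  km 47 (N2, w=100) → cum 239  ≥ 169.5 → median here
  km 52 (N6, w=100) → cum 339
Optimal location: km 47.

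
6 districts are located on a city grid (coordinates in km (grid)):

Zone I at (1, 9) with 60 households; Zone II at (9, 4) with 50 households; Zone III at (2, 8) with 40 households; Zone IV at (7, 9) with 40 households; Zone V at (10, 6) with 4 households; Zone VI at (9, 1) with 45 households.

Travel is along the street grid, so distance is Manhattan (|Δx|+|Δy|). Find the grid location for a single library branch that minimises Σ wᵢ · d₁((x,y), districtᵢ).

(7, 8)

Manhattan distance separates: Σwᵢ(|x−xᵢ|+|y−yᵢ|) = Σwᵢ|x−xᵢ| + Σwᵢ|y−yᵢ|, so x and y are optimised independently as 1-D weighted medians.
Total weight W = 239; half = 119.5.
x-coordinate, sorted with cumulative weight:
  x=1 (Zone I, w=60) cum 60
  x=2 (Zone III, w=40) cum 100
  x=7 (Zone IV, w=40) cum 140  ← median
  x=9 (Zone II, w=50) cum 190
  x=9 (Zone VI, w=45) cum 235
  x=10 (Zone V, w=4) cum 239
⇒ x* = 7
y-coordinate, sorted with cumulative weight:
  y=1 (Zone VI, w=45) cum 45
  y=4 (Zone II, w=50) cum 95
  y=6 (Zone V, w=4) cum 99
  y=8 (Zone III, w=40) cum 139  ← median
  y=9 (Zone I, w=60) cum 199
  y=9 (Zone IV, w=40) cum 239
⇒ y* = 8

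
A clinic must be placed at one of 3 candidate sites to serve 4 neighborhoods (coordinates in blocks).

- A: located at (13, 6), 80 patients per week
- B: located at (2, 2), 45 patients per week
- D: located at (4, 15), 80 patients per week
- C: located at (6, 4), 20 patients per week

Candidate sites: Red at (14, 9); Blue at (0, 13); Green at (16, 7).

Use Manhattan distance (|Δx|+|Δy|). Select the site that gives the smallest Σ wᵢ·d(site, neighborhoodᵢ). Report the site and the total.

Total weighted distance at each candidate:
  Red (14, 9): total = 2715
  Blue (0, 13): total = 2965
  Green (16, 7): total = 3035
Minimum is at Red with total 2715 blocks.

Red, total 2715 blocks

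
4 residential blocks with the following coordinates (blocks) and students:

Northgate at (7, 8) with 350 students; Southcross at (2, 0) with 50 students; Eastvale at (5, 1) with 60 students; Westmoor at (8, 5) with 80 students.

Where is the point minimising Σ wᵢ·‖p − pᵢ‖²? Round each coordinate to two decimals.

(6.46, 6.04)

The minimiser of Σwᵢ‖p−pᵢ‖² is the weighted centroid p* = (Σwᵢpᵢ)/(Σwᵢ).
Σwᵢ = 540.
Σwᵢxᵢ = 350·7 + 50·2 + 60·5 + 80·8 = 3490.
Σwᵢyᵢ = 350·8 + 50·0 + 60·1 + 80·5 = 3260.
x* = 3490/540 = 6.46, y* = 3260/540 = 6.04.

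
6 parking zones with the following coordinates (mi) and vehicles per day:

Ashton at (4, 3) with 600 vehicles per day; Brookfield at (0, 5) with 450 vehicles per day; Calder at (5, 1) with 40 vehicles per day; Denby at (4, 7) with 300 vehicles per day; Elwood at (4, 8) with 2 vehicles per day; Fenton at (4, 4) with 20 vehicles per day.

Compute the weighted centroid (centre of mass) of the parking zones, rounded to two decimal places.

The minimiser of Σwᵢ‖p−pᵢ‖² is the weighted centroid p* = (Σwᵢpᵢ)/(Σwᵢ).
Σwᵢ = 1412.
Σwᵢxᵢ = 600·4 + 450·0 + 40·5 + 300·4 + 2·4 + 20·4 = 3888.
Σwᵢyᵢ = 600·3 + 450·5 + 40·1 + 300·7 + 2·8 + 20·4 = 6286.
x* = 3888/1412 = 2.75, y* = 6286/1412 = 4.45.

(2.75, 4.45)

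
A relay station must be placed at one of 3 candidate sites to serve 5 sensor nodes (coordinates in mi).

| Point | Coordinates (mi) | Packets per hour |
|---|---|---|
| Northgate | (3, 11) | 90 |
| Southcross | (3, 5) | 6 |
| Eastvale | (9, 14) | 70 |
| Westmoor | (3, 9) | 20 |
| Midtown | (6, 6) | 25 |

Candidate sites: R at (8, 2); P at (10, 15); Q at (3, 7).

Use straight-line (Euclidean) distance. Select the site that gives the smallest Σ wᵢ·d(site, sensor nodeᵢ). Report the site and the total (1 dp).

Q, total 1136.4 mi

Total weighted distance at each candidate:
  R (8, 2): total = 2088.4
  P (10, 15): total = 1328.4
  Q (3, 7): total = 1136.4
Minimum is at Q with total 1136.4 mi.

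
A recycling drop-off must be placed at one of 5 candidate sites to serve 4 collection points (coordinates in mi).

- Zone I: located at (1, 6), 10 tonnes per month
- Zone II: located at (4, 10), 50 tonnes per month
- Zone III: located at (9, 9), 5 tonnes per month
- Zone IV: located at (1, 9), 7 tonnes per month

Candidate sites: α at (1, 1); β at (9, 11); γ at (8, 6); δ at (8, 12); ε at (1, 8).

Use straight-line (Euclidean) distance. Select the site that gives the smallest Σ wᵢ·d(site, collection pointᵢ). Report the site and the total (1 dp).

ε, total 247.6 mi

Total weighted distance at each candidate:
  α (1, 1): total = 636.9
  β (9, 11): total = 417.0
  γ (8, 6): total = 422.0
  δ (8, 12): total = 384.9
  ε (1, 8): total = 247.6
Minimum is at ε with total 247.6 mi.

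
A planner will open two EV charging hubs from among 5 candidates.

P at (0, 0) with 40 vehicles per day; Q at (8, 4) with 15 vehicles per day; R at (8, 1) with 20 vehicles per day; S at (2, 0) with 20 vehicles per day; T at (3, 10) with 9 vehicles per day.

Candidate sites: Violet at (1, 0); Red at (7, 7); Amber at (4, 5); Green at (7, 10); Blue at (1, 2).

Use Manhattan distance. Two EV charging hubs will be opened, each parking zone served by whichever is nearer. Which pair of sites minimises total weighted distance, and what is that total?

{Violet, Red}, total 323

Evaluate every pair (each demand assigned to the nearer of the two):
  {Violet, Red}: total = 323
  {Violet, Amber}: total = 349
  {Violet, Green}: total = 361
  {Red, Blue}: total = 443
  {Violet, Blue}: total = 445
  {Amber, Blue}: total = 469
  {Green, Blue}: total = 481
  {Red, Amber}: total = 754
  {Amber, Green}: total = 771
  {Red, Green}: total = 1036
Best pair: {Violet, Red} with total 323.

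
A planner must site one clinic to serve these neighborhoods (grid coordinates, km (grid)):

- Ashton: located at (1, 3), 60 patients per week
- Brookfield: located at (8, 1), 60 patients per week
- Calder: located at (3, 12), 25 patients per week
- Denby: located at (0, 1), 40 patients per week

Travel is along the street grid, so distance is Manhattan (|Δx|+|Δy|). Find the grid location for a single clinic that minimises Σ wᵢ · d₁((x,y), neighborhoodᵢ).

Manhattan distance separates: Σwᵢ(|x−xᵢ|+|y−yᵢ|) = Σwᵢ|x−xᵢ| + Σwᵢ|y−yᵢ|, so x and y are optimised independently as 1-D weighted medians.
Total weight W = 185; half = 92.5.
x-coordinate, sorted with cumulative weight:
  x=0 (Denby, w=40) cum 40
  x=1 (Ashton, w=60) cum 100  ← median
  x=3 (Calder, w=25) cum 125
  x=8 (Brookfield, w=60) cum 185
⇒ x* = 1
y-coordinate, sorted with cumulative weight:
  y=1 (Brookfield, w=60) cum 60
  y=1 (Denby, w=40) cum 100  ← median
  y=3 (Ashton, w=60) cum 160
  y=12 (Calder, w=25) cum 185
⇒ y* = 1

(1, 1)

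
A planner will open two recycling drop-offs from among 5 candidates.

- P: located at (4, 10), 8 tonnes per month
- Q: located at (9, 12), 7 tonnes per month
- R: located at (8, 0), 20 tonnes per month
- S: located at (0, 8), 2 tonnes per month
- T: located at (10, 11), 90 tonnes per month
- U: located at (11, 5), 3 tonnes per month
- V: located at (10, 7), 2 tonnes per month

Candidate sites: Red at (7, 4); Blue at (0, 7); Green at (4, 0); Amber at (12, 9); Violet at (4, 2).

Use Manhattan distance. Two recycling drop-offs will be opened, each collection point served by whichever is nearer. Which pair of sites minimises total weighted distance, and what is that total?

Evaluate every pair (each demand assigned to the nearer of the two):
  {Green, Amber}: total = 601
  {Red, Amber}: total = 619
  {Amber, Violet}: total = 629
  {Blue, Amber}: total = 743
  {Red, Blue}: total = 1155
  {Red, Green}: total = 1171
  {Red, Violet}: total = 1181
  {Blue, Green}: total = 1552
  {Blue, Violet}: total = 1586
  {Green, Violet}: total = 1671
Best pair: {Green, Amber} with total 601.

{Green, Amber}, total 601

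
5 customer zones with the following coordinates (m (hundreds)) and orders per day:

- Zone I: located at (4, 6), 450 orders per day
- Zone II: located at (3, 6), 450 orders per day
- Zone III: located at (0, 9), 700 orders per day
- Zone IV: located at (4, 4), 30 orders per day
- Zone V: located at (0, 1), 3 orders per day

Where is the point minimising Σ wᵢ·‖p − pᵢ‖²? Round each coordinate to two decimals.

The minimiser of Σwᵢ‖p−pᵢ‖² is the weighted centroid p* = (Σwᵢpᵢ)/(Σwᵢ).
Σwᵢ = 1633.
Σwᵢxᵢ = 450·4 + 450·3 + 700·0 + 30·4 + 3·0 = 3270.
Σwᵢyᵢ = 450·6 + 450·6 + 700·9 + 30·4 + 3·1 = 11823.
x* = 3270/1633 = 2.00, y* = 11823/1633 = 7.24.

(2.00, 7.24)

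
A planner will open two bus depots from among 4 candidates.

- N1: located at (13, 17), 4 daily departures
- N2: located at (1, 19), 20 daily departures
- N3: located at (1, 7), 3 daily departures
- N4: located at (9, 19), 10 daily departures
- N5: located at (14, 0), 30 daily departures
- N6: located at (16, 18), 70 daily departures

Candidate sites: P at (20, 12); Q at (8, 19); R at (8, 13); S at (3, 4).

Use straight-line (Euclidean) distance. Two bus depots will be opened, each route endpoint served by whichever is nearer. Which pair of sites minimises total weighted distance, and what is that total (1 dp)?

{Q, S}, total 1097.9

Evaluate every pair (each demand assigned to the nearer of the two):
  {Q, S}: total = 1097.9
  {P, Q}: total = 1120.5
  {Q, R}: total = 1193.1
  {P, R}: total = 1205.8
  {R, S}: total = 1293.2
  {P, S}: total = 1334.2
Best pair: {Q, S} with total 1097.9.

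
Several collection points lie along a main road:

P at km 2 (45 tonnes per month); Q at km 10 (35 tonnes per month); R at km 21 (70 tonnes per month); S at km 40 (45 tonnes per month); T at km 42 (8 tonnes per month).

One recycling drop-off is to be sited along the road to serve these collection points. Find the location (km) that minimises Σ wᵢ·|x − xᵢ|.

For a sum of weighted absolute distances on a line, the optimum is the weighted median (not the mean). Total weight W = 203; half-weight = 101.5.
Sort by position and accumulate weight:
  km 2 (P, w=45) → cum 45
  km 10 (Q, w=35) → cum 80
  km 21 (R, w=70) → cum 150  ≥ 101.5 → median here
  km 40 (S, w=45) → cum 195
  km 42 (T, w=8) → cum 203
Optimal location: km 21.

x = 21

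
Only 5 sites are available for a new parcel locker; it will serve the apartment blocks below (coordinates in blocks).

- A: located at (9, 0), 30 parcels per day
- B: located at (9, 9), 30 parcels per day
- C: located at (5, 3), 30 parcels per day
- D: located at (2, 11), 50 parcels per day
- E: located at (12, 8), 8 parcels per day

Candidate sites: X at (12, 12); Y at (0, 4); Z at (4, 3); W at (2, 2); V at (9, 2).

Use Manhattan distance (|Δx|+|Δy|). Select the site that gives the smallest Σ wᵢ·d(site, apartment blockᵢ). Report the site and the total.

Z, total 1204 blocks

Total weighted distance at each candidate:
  X (12, 12): total = 1692
  Y (0, 4): total = 1568
  Z (4, 3): total = 1204
  W (2, 2): total = 1388
  V (9, 2): total = 1292
Minimum is at Z with total 1204 blocks.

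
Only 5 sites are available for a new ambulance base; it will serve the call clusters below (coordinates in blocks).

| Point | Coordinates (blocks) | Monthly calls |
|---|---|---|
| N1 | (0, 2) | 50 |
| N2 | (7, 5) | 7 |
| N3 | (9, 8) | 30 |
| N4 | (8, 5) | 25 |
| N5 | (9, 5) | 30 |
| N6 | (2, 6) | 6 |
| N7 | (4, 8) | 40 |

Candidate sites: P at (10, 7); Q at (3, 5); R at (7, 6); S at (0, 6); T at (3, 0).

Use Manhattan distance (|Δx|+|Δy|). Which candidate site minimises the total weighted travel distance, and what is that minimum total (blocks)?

R, total 1047 blocks

Total weighted distance at each candidate:
  P (10, 7): total = 1369
  Q (3, 5): total = 1075
  R (7, 6): total = 1047
  S (0, 6): total = 1363
  T (3, 0): total = 1715
Minimum is at R with total 1047 blocks.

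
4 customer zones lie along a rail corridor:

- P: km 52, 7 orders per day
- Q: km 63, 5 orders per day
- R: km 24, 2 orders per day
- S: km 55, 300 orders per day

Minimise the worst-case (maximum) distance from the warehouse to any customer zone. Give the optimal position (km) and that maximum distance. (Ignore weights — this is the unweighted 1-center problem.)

The 1-center on a line is the midpoint of the two extreme points: leftmost at 24, rightmost at 63.
Optimal location = (24 + 63)/2 = 43.5; maximum distance = (63 − 24)/2 = 19.5.

location 43.5, max distance 19.5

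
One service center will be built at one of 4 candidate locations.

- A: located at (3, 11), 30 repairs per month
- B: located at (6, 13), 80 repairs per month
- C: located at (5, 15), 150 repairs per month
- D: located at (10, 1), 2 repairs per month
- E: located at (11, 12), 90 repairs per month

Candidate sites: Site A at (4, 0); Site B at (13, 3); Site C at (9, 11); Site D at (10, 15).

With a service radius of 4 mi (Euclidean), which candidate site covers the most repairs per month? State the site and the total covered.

Coverage radius r = 4 mi; a point is covered iff (Δx)²+(Δy)² ≤ 4² = 16.
  Site A (4, 0): covers {none} → 0
  Site B (13, 3): covers {D} → 2
  Site C (9, 11): covers {B, E} → 170
  Site D (10, 15): covers {E} → 90
Maximum coverage at Site C: 170 repairs per month.

Site C, covering 170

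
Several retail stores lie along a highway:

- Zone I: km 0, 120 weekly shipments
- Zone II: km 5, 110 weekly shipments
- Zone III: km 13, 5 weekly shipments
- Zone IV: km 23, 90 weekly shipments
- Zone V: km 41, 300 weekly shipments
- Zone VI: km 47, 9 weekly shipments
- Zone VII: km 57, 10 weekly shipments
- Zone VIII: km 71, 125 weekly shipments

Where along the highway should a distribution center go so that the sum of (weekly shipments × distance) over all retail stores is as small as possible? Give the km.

x = 41

For a sum of weighted absolute distances on a line, the optimum is the weighted median (not the mean). Total weight W = 769; half-weight = 384.5.
Sort by position and accumulate weight:
  km 0 (Zone I, w=120) → cum 120
  km 5 (Zone II, w=110) → cum 230
  km 13 (Zone III, w=5) → cum 235
  km 23 (Zone IV, w=90) → cum 325
  km 41 (Zone V, w=300) → cum 625  ≥ 384.5 → median here
  km 47 (Zone VI, w=9) → cum 634
  km 57 (Zone VII, w=10) → cum 644
  km 71 (Zone VIII, w=125) → cum 769
Optimal location: km 41.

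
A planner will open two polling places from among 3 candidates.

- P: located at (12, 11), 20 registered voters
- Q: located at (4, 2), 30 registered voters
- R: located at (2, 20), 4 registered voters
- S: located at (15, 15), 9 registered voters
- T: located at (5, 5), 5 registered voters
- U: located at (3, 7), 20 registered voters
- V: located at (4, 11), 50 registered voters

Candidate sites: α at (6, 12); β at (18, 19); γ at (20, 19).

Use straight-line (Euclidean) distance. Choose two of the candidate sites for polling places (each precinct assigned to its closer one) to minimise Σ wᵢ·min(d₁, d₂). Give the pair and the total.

Evaluate every pair (each demand assigned to the nearer of the two):
  {α, β}: total = 772.2
  {α, γ}: total = 784.8
  {β, γ}: total = 2255.7
Best pair: {α, β} with total 772.2.

{α, β}, total 772.2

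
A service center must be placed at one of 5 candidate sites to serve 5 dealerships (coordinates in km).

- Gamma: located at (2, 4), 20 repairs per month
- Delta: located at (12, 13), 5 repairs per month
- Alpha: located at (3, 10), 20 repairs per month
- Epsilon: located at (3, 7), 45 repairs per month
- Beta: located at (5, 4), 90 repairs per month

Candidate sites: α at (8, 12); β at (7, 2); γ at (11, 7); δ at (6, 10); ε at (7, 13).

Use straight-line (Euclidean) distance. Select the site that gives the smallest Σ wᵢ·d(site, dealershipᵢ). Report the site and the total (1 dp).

Total weighted distance at each candidate:
  α (8, 12): total = 1415.5
  β (7, 2): total = 889.7
  γ (11, 7): total = 1354.8
  δ (6, 10): total = 976.1
  ε (7, 13): total = 1485.2
Minimum is at β with total 889.7 km.

β, total 889.7 km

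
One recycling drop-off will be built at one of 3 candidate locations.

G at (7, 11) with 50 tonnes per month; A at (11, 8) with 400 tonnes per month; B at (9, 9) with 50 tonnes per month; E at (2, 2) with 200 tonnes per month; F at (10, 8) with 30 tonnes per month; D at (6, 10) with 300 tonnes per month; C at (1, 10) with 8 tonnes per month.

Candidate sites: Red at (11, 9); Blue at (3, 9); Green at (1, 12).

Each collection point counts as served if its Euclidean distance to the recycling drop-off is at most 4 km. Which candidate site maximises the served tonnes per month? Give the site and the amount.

Coverage radius r = 4 km; a point is covered iff (Δx)²+(Δy)² ≤ 4² = 16.
  Red (11, 9): covers {A, B, F} → 480
  Blue (3, 9): covers {D, C} → 308
  Green (1, 12): covers {C} → 8
Maximum coverage at Red: 480 tonnes per month.

Red, covering 480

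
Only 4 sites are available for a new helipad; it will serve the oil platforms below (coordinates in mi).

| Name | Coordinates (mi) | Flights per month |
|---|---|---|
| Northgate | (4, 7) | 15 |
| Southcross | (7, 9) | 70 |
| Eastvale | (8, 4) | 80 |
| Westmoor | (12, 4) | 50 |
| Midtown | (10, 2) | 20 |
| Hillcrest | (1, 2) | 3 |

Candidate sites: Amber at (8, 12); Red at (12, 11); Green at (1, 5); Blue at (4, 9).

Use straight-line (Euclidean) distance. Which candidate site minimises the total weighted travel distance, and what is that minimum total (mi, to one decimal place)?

Blue, total 1431.2 mi

Total weighted distance at each candidate:
  Amber (8, 12): total = 1645.2
  Red (12, 11): total = 1733.1
  Green (1, 5): total = 1875.6
  Blue (4, 9): total = 1431.2
Minimum is at Blue with total 1431.2 mi.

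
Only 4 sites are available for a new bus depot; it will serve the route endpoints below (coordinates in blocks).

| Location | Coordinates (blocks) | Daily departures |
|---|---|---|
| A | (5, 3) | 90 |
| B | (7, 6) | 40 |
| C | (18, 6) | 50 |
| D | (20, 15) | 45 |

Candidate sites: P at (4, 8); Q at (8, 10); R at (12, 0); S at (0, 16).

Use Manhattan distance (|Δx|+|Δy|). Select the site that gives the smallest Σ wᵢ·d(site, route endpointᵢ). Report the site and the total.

Total weighted distance at each candidate:
  P (4, 8): total = 2575
  Q (8, 10): total = 2565
  R (12, 0): total = 2975
  S (0, 16): total = 4645
Minimum is at Q with total 2565 blocks.

Q, total 2565 blocks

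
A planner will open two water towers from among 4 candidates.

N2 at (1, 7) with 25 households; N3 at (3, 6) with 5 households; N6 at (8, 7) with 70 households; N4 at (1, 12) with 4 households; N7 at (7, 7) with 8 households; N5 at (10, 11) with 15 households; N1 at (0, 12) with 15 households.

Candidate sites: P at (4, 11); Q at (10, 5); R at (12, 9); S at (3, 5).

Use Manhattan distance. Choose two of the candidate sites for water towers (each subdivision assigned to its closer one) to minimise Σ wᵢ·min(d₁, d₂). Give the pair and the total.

Evaluate every pair (each demand assigned to the nearer of the two):
  {Q, S}: total = 701
  {P, Q}: total = 706
  {R, S}: total = 819
  {P, S}: total = 824
  {P, R}: total = 832
  {Q, R}: total = 976
Best pair: {Q, S} with total 701.

{Q, S}, total 701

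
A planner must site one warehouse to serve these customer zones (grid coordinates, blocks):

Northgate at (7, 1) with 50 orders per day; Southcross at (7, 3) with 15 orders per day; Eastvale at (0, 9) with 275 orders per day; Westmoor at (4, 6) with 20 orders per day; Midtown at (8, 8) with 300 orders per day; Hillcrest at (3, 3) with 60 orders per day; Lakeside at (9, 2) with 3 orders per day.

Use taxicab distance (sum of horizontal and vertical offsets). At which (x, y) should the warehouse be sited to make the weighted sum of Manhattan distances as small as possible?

(7, 8)

Manhattan distance separates: Σwᵢ(|x−xᵢ|+|y−yᵢ|) = Σwᵢ|x−xᵢ| + Σwᵢ|y−yᵢ|, so x and y are optimised independently as 1-D weighted medians.
Total weight W = 723; half = 361.5.
x-coordinate, sorted with cumulative weight:
  x=0 (Eastvale, w=275) cum 275
  x=3 (Hillcrest, w=60) cum 335
  x=4 (Westmoor, w=20) cum 355
  x=7 (Northgate, w=50) cum 405  ← median
  x=7 (Southcross, w=15) cum 420
  x=8 (Midtown, w=300) cum 720
  x=9 (Lakeside, w=3) cum 723
⇒ x* = 7
y-coordinate, sorted with cumulative weight:
  y=1 (Northgate, w=50) cum 50
  y=2 (Lakeside, w=3) cum 53
  y=3 (Southcross, w=15) cum 68
  y=3 (Hillcrest, w=60) cum 128
  y=6 (Westmoor, w=20) cum 148
  y=8 (Midtown, w=300) cum 448  ← median
  y=9 (Eastvale, w=275) cum 723
⇒ y* = 8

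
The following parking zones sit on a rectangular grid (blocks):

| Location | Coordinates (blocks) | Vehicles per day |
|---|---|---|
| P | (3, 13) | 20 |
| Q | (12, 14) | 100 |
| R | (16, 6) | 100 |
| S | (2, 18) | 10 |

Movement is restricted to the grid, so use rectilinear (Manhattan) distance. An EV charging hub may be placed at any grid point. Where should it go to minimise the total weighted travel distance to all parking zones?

(12, 13)

Manhattan distance separates: Σwᵢ(|x−xᵢ|+|y−yᵢ|) = Σwᵢ|x−xᵢ| + Σwᵢ|y−yᵢ|, so x and y are optimised independently as 1-D weighted medians.
Total weight W = 230; half = 115.
x-coordinate, sorted with cumulative weight:
  x=2 (S, w=10) cum 10
  x=3 (P, w=20) cum 30
  x=12 (Q, w=100) cum 130  ← median
  x=16 (R, w=100) cum 230
⇒ x* = 12
y-coordinate, sorted with cumulative weight:
  y=6 (R, w=100) cum 100
  y=13 (P, w=20) cum 120  ← median
  y=14 (Q, w=100) cum 220
  y=18 (S, w=10) cum 230
⇒ y* = 13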